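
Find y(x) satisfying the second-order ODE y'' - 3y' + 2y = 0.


Characteristic equation: r² - 3r + 2 = 0.
Factor: (r - 1)(r - 2) = 0 ⇒ r = 1, 2 (distinct real).
General solution: y = C₁e^(x) + C₂e^(2x).


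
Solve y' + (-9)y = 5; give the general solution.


P(x) = -9 ⇒ μ = e^(-9x).
(μ y)' = 5e^(-9x) ⇒ μ y = -(5/9)e^(-9x) + C.
Divide by μ: y = -5/9 + Ce^(9x).


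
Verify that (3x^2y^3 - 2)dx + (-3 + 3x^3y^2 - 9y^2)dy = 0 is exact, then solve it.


Check exactness: ∂M/∂y = 9x^2y^2 and ∂N/∂x = 9x^2y^2; equal, so the equation is exact.
Integrate M with respect to x (treating y as constant): ∫M dx = x^3y^3 - 2x + h(y).
Differentiate w.r.t. y and set equal to N: the x-dependent terms already match, leaving h'(y) = -3 - 9y^2. Integrate: h(y) = -3y - 3y^3.
So F(x,y) = -3y + x^3y^3 - 2x - 3y^3.
General solution: -3y + x^3y^3 - 2x - 3y^3 = C.


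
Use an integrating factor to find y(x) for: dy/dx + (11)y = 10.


P(x) = 11, Q(x) = 10; integrating factor μ = e^(11x).
(μ y)' = 10e^(11x) ⇒ μ y = (10/11)e^(11x) + C.
Divide by μ: y = 10/11 + Ce^(-11x).


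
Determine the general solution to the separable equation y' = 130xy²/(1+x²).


Separate: dy/y² = 130x/(1+x²) dx.
Integrate LHS: ∫ dy/y² = -1/y.
Integrate RHS via u = 1+x²: 65ln(1+x²) + C.
Result: -1/y = 65ln(1+x²) + C.


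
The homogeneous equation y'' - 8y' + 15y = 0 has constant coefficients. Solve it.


Characteristic equation: r² - 8r + 15 = 0.
Factor: (r - 5)(r - 3) = 0 ⇒ r = 5, 3 (distinct real).
General solution: y = C₁e^(5x) + C₂e^(3x).


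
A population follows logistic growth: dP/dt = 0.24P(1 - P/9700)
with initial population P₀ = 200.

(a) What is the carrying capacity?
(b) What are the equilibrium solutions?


Logistic ODE dP/dt = 0.24P(1 - P/9700) has equilibria where dP/dt = 0, i.e. P = 0 or P = 9700.
The coefficient (1 - P/K) = 0 when P = K, identifying K = 9700 as the carrying capacity.
(a) K = 9700; (b) equilibria P = 0 and P = 9700.


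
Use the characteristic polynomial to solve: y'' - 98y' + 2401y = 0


Characteristic equation: r² - 98r + 2401 = 0, i.e. (r - 49)² = 0.
Repeated root r = 49; include an x factor for the second linearly independent solution.
General solution: y = (C₁ + C₂x)e^(49x).


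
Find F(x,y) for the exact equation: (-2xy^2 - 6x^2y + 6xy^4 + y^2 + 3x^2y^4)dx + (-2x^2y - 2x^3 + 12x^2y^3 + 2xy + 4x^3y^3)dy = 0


Check exactness: ∂M/∂y = -4xy - 6x^2 + 24xy^3 + 2y + 12x^2y^3 and ∂N/∂x = -4xy - 6x^2 + 24xy^3 + 2y + 12x^2y^3; equal, so the equation is exact.
Integrate M with respect to x (treating y as constant): ∫M dx = -x^2y^2 - 2x^3y + 3x^2y^4 + xy^2 + x^3y^4 + h(y).
Differentiate w.r.t. y and set equal to N: all terms match, so h'(y) = 0 and h is a constant absorbed into C.
General solution: -x^2y^2 - 2x^3y + 3x^2y^4 + xy^2 + x^3y^4 = C.


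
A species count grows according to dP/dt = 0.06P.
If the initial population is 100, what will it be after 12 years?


The ODE dP/dt = 0.06P has solution P(t) = P(0)e^(0.06t).
Substitute P(0) = 100 and t = 12: P(12) = 100 e^(0.72) ≈ 205.


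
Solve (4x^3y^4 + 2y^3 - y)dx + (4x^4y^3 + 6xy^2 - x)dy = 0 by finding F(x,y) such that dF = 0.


Check exactness: ∂M/∂y = 16x^3y^3 + 6y^2 - 1 and ∂N/∂x = 16x^3y^3 + 6y^2 - 1; equal, so the equation is exact.
Integrate M with respect to x (treating y as constant): ∫M dx = x^4y^4 + 2xy^3 - xy + h(y).
Differentiate w.r.t. y and set equal to N: all terms match, so h'(y) = 0 and h is a constant absorbed into C.
General solution: x^4y^4 + 2xy^3 - xy = C.


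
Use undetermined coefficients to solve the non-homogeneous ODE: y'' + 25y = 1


Homogeneous part: r² + 25 = 0 ⇒ r = ±5i, so y_h = C₁cos(5x) + C₂sin(5x).
Try constant y_p = A; plug in: 25A = 1 ⇒ A = 1/25.
General solution: y = C₁cos(5x) + C₂sin(5x) + 1/25.


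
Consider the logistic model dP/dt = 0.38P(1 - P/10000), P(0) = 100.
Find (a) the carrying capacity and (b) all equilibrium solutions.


Logistic ODE dP/dt = 0.38P(1 - P/10000) has equilibria where dP/dt = 0, i.e. P = 0 or P = 10000.
The coefficient (1 - P/K) = 0 when P = K, identifying K = 10000 as the carrying capacity.
(a) K = 10000; (b) equilibria P = 0 and P = 10000.


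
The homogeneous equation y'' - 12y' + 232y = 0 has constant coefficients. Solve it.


Characteristic equation: r² - 12r + 232 = 0.
Discriminant is negative; roots r = 6 ± 14i (complex conjugate pair).
General solution uses e^(α x)(C₁ cos(β x) + C₂ sin(β x)): y = e^(6x)(C₁cos(14x) + C₂sin(14x)).


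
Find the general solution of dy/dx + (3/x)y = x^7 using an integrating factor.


P(x) = 3/x ⇒ μ = x^3.
(x^3 y)' = x^3·x^7 = x^10.
Integrate: x^3 y = x^11/(11) + C.
Solve for y: y = (1/11)x^8 + C/x^3.


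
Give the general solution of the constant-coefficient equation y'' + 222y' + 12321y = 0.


Characteristic equation: r² + 222r + 12321 = 0, i.e. (r + 111)² = 0.
Repeated root r = -111; include an x factor for the second linearly independent solution.
General solution: y = (C₁ + C₂x)e^(-111x).


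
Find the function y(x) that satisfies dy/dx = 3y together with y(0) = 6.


General solution of y' = 3y is y = Ce^(3x).
Apply y(0) = 6: C = 6.
Particular solution: y = 6e^(3x).


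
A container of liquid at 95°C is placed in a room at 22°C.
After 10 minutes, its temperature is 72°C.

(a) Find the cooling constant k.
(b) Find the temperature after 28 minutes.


Newton's law: T(t) = T_a + (T₀ - T_a)e^(-kt).
(a) Use T(10) = 72: (72 - 22)/(95 - 22) = e^(-k·10), so k = -ln(0.685)/10 ≈ 0.0378.
(b) Apply k to t = 28: T(28) = 22 + (73)e^(-1.060) ≈ 47.3°C.


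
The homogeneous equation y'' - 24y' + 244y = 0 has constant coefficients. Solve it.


Characteristic equation: r² - 24r + 244 = 0.
Discriminant is negative; roots r = 12 ± 10i (complex conjugate pair).
General solution uses e^(α x)(C₁ cos(β x) + C₂ sin(β x)): y = e^(12x)(C₁cos(10x) + C₂sin(10x)).


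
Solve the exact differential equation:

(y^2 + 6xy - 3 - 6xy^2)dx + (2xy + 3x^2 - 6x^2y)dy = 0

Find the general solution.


Check exactness: ∂M/∂y = 2y + 6x - 12xy and ∂N/∂x = 2y + 6x - 12xy; equal, so the equation is exact.
Integrate M with respect to x (treating y as constant): ∫M dx = xy^2 + 3x^2y - 3x - 3x^2y^2 + h(y).
Differentiate w.r.t. y and set equal to N: all terms match, so h'(y) = 0 and h is a constant absorbed into C.
General solution: xy^2 + 3x^2y - 3x - 3x^2y^2 = C.


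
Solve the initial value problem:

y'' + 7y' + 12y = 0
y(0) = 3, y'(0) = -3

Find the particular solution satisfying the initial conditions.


Characteristic roots of r² + 7r + 12 = 0 are -3, -4.
General solution y = c₁ e^(-3x) + c₂ e^(-4x).
Apply y(0) = 3: c₁ + c₂ = 3. Apply y'(0) = -3: -3 c₁ - 4 c₂ = -3.
Solve: c₁ = 9, c₂ = -6.
Particular solution: y = 9e^(-3x) - 6e^(-4x).


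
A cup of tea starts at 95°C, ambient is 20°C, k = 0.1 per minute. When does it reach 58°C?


From T(t) = T_a + (T₀ - T_a)e^(-kt), set T(t) = 58:
(58 - 20) / (95 - 20) = e^(-0.1t), so t = -ln(0.507)/0.1 ≈ 6.8 minutes.


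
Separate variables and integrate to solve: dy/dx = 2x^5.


Integrate both sides with respect to x: y = ∫ 2x^5 dx = (1/3)x^6 + C.


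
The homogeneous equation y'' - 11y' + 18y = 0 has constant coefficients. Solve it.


Characteristic equation: r² - 11r + 18 = 0.
Factor: (r - 2)(r - 9) = 0 ⇒ r = 2, 9 (distinct real).
General solution: y = C₁e^(2x) + C₂e^(9x).


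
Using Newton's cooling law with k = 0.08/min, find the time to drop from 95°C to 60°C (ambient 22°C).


From T(t) = T_a + (T₀ - T_a)e^(-kt), set T(t) = 60:
(60 - 22) / (95 - 22) = e^(-0.08t), so t = -ln(0.521)/0.08 ≈ 8.2 minutes.


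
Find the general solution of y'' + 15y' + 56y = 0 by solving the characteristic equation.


Characteristic equation: r² + 15r + 56 = 0.
Factor: (r + 8)(r + 7) = 0 ⇒ r = -8, -7 (distinct real).
General solution: y = C₁e^(-8x) + C₂e^(-7x).


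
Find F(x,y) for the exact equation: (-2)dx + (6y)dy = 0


Check exactness: ∂M/∂y = 0 and ∂N/∂x = 0; equal, so the equation is exact.
Integrate M with respect to x (treating y as constant): ∫M dx = -2x + h(y).
Differentiate w.r.t. y and set equal to N: the x-dependent terms already match, leaving h'(y) = 6y. Integrate: h(y) = 3y^2.
So F(x,y) = 3y^2 - 2x.
General solution: 3y^2 - 2x = C.


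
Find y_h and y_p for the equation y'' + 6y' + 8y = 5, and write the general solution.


Characteristic roots of r² + 6r + 8 = 0 are -2, -4.
y_h = C₁e^(-2x) + C₂e^(-4x).
Constant forcing; try y_p = A. Then 8A = 5 ⇒ A = 5/8.
General solution: y = C₁e^(-2x) + C₂e^(-4x) + 5/8.


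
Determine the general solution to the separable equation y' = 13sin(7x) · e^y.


Separate: e^(-y) dy = 13sin(7x) dx.
Integrate: -e^(-y) = -(13/7)cos(7x) + C₀.
Rearrange: e^(-y) = (13/7)cos(7x) + C.


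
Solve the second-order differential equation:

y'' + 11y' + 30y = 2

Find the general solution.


Characteristic roots of r² + 11r + 30 = 0 are -5, -6.
y_h = C₁e^(-5x) + C₂e^(-6x).
Constant forcing; try y_p = A. Then 30A = 2 ⇒ A = 1/15.
General solution: y = C₁e^(-5x) + C₂e^(-6x) + 1/15.


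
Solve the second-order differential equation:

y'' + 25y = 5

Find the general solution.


Homogeneous part: r² + 25 = 0 ⇒ r = ±5i, so y_h = C₁cos(5x) + C₂sin(5x).
Try constant y_p = A; plug in: 25A = 5 ⇒ A = 1/5.
General solution: y = C₁cos(5x) + C₂sin(5x) + 1/5.


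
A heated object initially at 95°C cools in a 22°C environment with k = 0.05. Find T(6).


Newton's law: dT/dt = -k(T - T_a) has solution T(t) = T_a + (T₀ - T_a)e^(-kt).
Plug in T_a = 22, T₀ = 95, k = 0.05, t = 6: T(6) = 22 + (73)e^(-0.30) ≈ 76.1°C.


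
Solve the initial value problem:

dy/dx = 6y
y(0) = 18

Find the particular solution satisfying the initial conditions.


General solution of y' = 6y is y = Ce^(6x).
Apply y(0) = 18: C = 18.
Particular solution: y = 18e^(6x).


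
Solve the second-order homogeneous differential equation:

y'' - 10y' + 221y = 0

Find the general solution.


Characteristic equation: r² - 10r + 221 = 0.
Discriminant is negative; roots r = 5 ± 14i (complex conjugate pair).
General solution uses e^(α x)(C₁ cos(β x) + C₂ sin(β x)): y = e^(5x)(C₁cos(14x) + C₂sin(14x)).


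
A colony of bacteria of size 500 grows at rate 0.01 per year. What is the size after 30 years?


The ODE dP/dt = 0.01P has solution P(t) = P(0)e^(0.01t).
Substitute P(0) = 500 and t = 30: P(30) = 500 e^(0.30) ≈ 675.


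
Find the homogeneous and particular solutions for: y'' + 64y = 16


Homogeneous part: r² + 64 = 0 ⇒ r = ±8i, so y_h = C₁cos(8x) + C₂sin(8x).
Try constant y_p = A; plug in: 64A = 16 ⇒ A = 1/4.
General solution: y = C₁cos(8x) + C₂sin(8x) + 1/4.


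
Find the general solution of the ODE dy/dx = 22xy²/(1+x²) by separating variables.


Separate: dy/y² = 22x/(1+x²) dx.
Integrate LHS: ∫ dy/y² = -1/y.
Integrate RHS via u = 1+x²: 11ln(1+x²) + C.
Result: -1/y = 11ln(1+x²) + C.


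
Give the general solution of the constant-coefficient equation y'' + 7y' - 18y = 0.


Characteristic equation: r² + 7r - 18 = 0.
Factor: (r - 2)(r + 9) = 0 ⇒ r = 2, -9 (distinct real).
General solution: y = C₁e^(2x) + C₂e^(-9x).


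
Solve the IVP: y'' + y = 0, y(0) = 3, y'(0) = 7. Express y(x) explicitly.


Characteristic roots of r² + 1 = 0 are ±1i, so y = C₁cos(x) + C₂sin(x).
Apply y(0) = 3: C₁ = 3. Differentiate and apply y'(0) = 7: 1·C₂ = 7, so C₂ = 7.
Particular solution: y = 3cos(x) + 7sin(x).


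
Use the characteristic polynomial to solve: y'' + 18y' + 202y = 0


Characteristic equation: r² + 18r + 202 = 0.
Discriminant is negative; roots r = -9 ± 11i (complex conjugate pair).
General solution uses e^(α x)(C₁ cos(β x) + C₂ sin(β x)): y = e^(-9x)(C₁cos(11x) + C₂sin(11x)).


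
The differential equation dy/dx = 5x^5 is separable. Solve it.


Integrate both sides with respect to x: y = ∫ 5x^5 dx = (5/6)x^6 + C.


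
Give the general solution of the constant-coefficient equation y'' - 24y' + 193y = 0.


Characteristic equation: r² - 24r + 193 = 0.
Discriminant is negative; roots r = 12 ± 7i (complex conjugate pair).
General solution uses e^(α x)(C₁ cos(β x) + C₂ sin(β x)): y = e^(12x)(C₁cos(7x) + C₂sin(7x)).


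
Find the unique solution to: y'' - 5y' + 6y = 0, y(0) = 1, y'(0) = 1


Characteristic roots of r² - 5r + 6 = 0 are 2, 3.
General solution y = c₁ e^(2x) + c₂ e^(3x).
Apply y(0) = 1: c₁ + c₂ = 1. Apply y'(0) = 1: 2 c₁ + 3 c₂ = 1.
Solve: c₁ = 2, c₂ = -1.
Particular solution: y = 2e^(2x) - e^(3x).


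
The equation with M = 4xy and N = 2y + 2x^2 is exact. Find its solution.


Check exactness: ∂M/∂y = 4x and ∂N/∂x = 4x; equal, so the equation is exact.
Integrate M with respect to x (treating y as constant): ∫M dx = 2x^2y + h(y).
Differentiate w.r.t. y and set equal to N: the x-dependent terms already match, leaving h'(y) = 2y. Integrate: h(y) = y^2.
So F(x,y) = y^2 + 2x^2y.
General solution: y^2 + 2x^2y = C.


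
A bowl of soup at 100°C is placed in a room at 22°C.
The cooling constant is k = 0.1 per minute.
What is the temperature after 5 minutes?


Newton's law: dT/dt = -k(T - T_a) has solution T(t) = T_a + (T₀ - T_a)e^(-kt).
Plug in T_a = 22, T₀ = 100, k = 0.1, t = 5: T(5) = 22 + (78)e^(-0.50) ≈ 69.3°C.


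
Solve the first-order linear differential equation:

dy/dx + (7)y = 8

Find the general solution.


P(x) = 7, Q(x) = 8; integrating factor μ = e^(7x).
(μ y)' = 8e^(7x) ⇒ μ y = (8/7)e^(7x) + C.
Divide by μ: y = 8/7 + Ce^(-7x).


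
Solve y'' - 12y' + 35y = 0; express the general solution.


Characteristic equation: r² - 12r + 35 = 0.
Factor: (r - 7)(r - 5) = 0 ⇒ r = 7, 5 (distinct real).
General solution: y = C₁e^(7x) + C₂e^(5x).


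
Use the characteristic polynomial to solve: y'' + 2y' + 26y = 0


Characteristic equation: r² + 2r + 26 = 0.
Discriminant is negative; roots r = -1 ± 5i (complex conjugate pair).
General solution uses e^(α x)(C₁ cos(β x) + C₂ sin(β x)): y = e^(-x)(C₁cos(5x) + C₂sin(5x)).


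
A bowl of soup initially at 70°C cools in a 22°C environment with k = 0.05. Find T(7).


Newton's law: dT/dt = -k(T - T_a) has solution T(t) = T_a + (T₀ - T_a)e^(-kt).
Plug in T_a = 22, T₀ = 70, k = 0.05, t = 7: T(7) = 22 + (48)e^(-0.35) ≈ 55.8°C.


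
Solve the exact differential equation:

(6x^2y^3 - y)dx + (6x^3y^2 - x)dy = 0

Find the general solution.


Check exactness: ∂M/∂y = 18x^2y^2 - 1 and ∂N/∂x = 18x^2y^2 - 1; equal, so the equation is exact.
Integrate M with respect to x (treating y as constant): ∫M dx = 2x^3y^3 - xy + h(y).
Differentiate w.r.t. y and set equal to N: all terms match, so h'(y) = 0 and h is a constant absorbed into C.
General solution: 2x^3y^3 - xy = C.


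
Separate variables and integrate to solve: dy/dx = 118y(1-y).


Separate: dy/[y(1-y)] = 118 dx.
Partial fractions: 1/[y(1-y)] = 1/y + 1/(1-y).
Integrate: ln|y/(1-y)| = 118x + C₀.
Solve for y: y = 1/(1 + Ce^(-118x)).


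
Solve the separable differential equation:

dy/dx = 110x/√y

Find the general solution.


Separate: √y dy = 110x dx.
Integrate: (2/3)y^(3/2) = 55x² + C.


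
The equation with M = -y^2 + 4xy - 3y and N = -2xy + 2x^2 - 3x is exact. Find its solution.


Check exactness: ∂M/∂y = -2y + 4x - 3 and ∂N/∂x = -2y + 4x - 3; equal, so the equation is exact.
Integrate M with respect to x (treating y as constant): ∫M dx = -xy^2 + 2x^2y - 3xy + h(y).
Differentiate w.r.t. y and set equal to N: all terms match, so h'(y) = 0 and h is a constant absorbed into C.
General solution: -xy^2 + 2x^2y - 3xy = C.


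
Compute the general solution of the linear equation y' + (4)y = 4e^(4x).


P(x) = 4 ⇒ μ = e^(4x).
(μ y)' = 4e^(8x) ⇒ μ y = (4/8)e^(8x) + C.
Divide by μ: y = (1/2)e^(4x) + Ce^(-4x).


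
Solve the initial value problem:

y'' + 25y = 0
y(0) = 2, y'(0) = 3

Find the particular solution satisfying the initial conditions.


Characteristic roots of r² + 25 = 0 are ±5i, so y = C₁cos(5x) + C₂sin(5x).
Apply y(0) = 2: C₁ = 2. Differentiate and apply y'(0) = 3: 5·C₂ = 3, so C₂ = 3/5.
Particular solution: y = 2cos(5x) + (3/5)sin(5x).


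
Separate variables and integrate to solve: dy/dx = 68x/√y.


Separate: √y dy = 68x dx.
Integrate: (2/3)y^(3/2) = 34x² + C.


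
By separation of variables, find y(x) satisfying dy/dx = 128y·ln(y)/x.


Separate: dy/[y ln(y)] = 128 dx/x.
Substitute u = ln(y): du/u = 128 dx/x.
Integrate: ln|ln(y)| = 128ln|x| + C₀, hence ln(y) = C·x^128.


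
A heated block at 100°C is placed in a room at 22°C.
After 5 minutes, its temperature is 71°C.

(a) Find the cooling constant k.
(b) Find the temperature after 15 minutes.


Newton's law: T(t) = T_a + (T₀ - T_a)e^(-kt).
(a) Use T(5) = 71: (71 - 22)/(100 - 22) = e^(-k·5), so k = -ln(0.628)/5 ≈ 0.0930.
(b) Apply k to t = 15: T(15) = 22 + (78)e^(-1.395) ≈ 41.3°C.


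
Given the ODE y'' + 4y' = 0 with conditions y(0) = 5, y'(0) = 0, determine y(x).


Characteristic roots of r² + 4r = 0 are 0, -4.
General solution y = c₁ + c₂ e^(-4x).
Apply y(0) = 5: c₁ + c₂ = 5. Apply y'(0) = 0: 0 c₁ - 4 c₂ = 0.
Solve: c₁ = 5, c₂ = 0.
Particular solution: y = 5 + 0e^(-4x).


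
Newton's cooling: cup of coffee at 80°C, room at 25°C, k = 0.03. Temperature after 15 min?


Newton's law: dT/dt = -k(T - T_a) has solution T(t) = T_a + (T₀ - T_a)e^(-kt).
Plug in T_a = 25, T₀ = 80, k = 0.03, t = 15: T(15) = 25 + (55)e^(-0.45) ≈ 60.1°C.


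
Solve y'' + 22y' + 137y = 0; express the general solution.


Characteristic equation: r² + 22r + 137 = 0.
Discriminant is negative; roots r = -11 ± 4i (complex conjugate pair).
General solution uses e^(α x)(C₁ cos(β x) + C₂ sin(β x)): y = e^(-11x)(C₁cos(4x) + C₂sin(4x)).


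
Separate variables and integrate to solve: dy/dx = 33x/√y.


Separate: √y dy = 33x dx.
Integrate: (2/3)y^(3/2) = (33/2)x² + C.


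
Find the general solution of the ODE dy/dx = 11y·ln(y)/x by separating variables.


Separate: dy/[y ln(y)] = 11 dx/x.
Substitute u = ln(y): du/u = 11 dx/x.
Integrate: ln|ln(y)| = 11ln|x| + C₀, hence ln(y) = C·x^11.


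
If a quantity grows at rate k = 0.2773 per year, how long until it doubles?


Exponential growth: P(t) = P₀ e^(0.2773t). Set P(t)/P₀ = 2: e^(0.2773t) = 2.
Solve: t = ln(2)/0.2773 ≈ 2.50 years.


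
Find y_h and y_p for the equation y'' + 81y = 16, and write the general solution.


Homogeneous part: r² + 81 = 0 ⇒ r = ±9i, so y_h = C₁cos(9x) + C₂sin(9x).
Try constant y_p = A; plug in: 81A = 16 ⇒ A = 16/81.
General solution: y = C₁cos(9x) + C₂sin(9x) + 16/81.


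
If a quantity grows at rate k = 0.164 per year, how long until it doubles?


Exponential growth: P(t) = P₀ e^(0.164t). Set P(t)/P₀ = 2: e^(0.164t) = 2.
Solve: t = ln(2)/0.164 ≈ 4.23 years.


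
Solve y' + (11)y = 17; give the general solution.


P(x) = 11, Q(x) = 17; integrating factor μ = e^(11x).
(μ y)' = 17e^(11x) ⇒ μ y = (17/11)e^(11x) + C.
Divide by μ: y = 17/11 + Ce^(-11x).


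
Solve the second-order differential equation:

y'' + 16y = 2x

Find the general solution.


Homogeneous: r² + 16 = 0 ⇒ r = ±4i, y_h = C₁cos(4x) + C₂sin(4x).
Polynomial forcing; try y_p = Ax + B. Then y_p'' + 16 y_p = 16(Ax + B) = 2x, so B = 0 and A = 1/8.
General solution: y = C₁cos(4x) + C₂sin(4x) + (1/8)x.


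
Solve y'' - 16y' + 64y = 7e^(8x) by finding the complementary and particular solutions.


Characteristic polynomial (r - 8)² = 0; repeated root r = 8.
y_h = (C₁ + C₂x)e^(8x). Forcing matches the repeated root (resonance), so try y_p = Ax² e^(8x).
Substitute and solve for A: 2A = 7, so A = 7/2.
General solution: y = (C₁ + C₂x + (7/2)x²)e^(8x).


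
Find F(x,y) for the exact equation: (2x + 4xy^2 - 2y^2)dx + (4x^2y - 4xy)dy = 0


Check exactness: ∂M/∂y = 8xy - 4y and ∂N/∂x = 8xy - 4y; equal, so the equation is exact.
Integrate M with respect to x (treating y as constant): ∫M dx = x^2 + 2x^2y^2 - 2xy^2 + h(y).
Differentiate w.r.t. y and set equal to N: all terms match, so h'(y) = 0 and h is a constant absorbed into C.
General solution: x^2 + 2x^2y^2 - 2xy^2 = C.


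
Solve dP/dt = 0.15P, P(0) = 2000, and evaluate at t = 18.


The ODE dP/dt = 0.15P has solution P(t) = P(0)e^(0.15t).
Substitute P(0) = 2000 and t = 18: P(18) = 2000 e^(2.70) ≈ 29759.


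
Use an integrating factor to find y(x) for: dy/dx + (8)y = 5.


P(x) = 8, Q(x) = 5; integrating factor μ = e^(8x).
(μ y)' = 5e^(8x) ⇒ μ y = (5/8)e^(8x) + C.
Divide by μ: y = 5/8 + Ce^(-8x).


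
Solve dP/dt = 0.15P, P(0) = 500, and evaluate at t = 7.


The ODE dP/dt = 0.15P has solution P(t) = P(0)e^(0.15t).
Substitute P(0) = 500 and t = 7: P(7) = 500 e^(1.05) ≈ 1429.


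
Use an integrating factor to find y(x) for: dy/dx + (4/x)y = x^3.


P(x) = 4/x ⇒ μ = x^4.
(x^4 y)' = x^7 ⇒ x^4 y = x^8/(8) + C.
Solve for y: y = (1/8)x^4 + C/x^4.


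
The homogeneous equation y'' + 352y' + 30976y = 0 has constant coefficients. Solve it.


Characteristic equation: r² + 352r + 30976 = 0, i.e. (r + 176)² = 0.
Repeated root r = -176; include an x factor for the second linearly independent solution.
General solution: y = (C₁ + C₂x)e^(-176x).


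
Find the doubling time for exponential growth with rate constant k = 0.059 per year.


Exponential growth: P(t) = P₀ e^(0.059t). Set P(t)/P₀ = 2: e^(0.059t) = 2.
Solve: t = ln(2)/0.059 ≈ 11.75 years.


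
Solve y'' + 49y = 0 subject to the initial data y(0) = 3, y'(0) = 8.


Characteristic roots of r² + 49 = 0 are ±7i, so y = C₁cos(7x) + C₂sin(7x).
Apply y(0) = 3: C₁ = 3. Differentiate and apply y'(0) = 8: 7·C₂ = 8, so C₂ = 8/7.
Particular solution: y = 3cos(7x) + (8/7)sin(7x).


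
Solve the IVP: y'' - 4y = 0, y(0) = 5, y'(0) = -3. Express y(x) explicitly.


Characteristic roots of r² - 4 = 0 are 2, -2.
General solution y = c₁ e^(2x) + c₂ e^(-2x).
Apply y(0) = 5: c₁ + c₂ = 5. Apply y'(0) = -3: 2 c₁ - 2 c₂ = -3.
Solve: c₁ = 7/4, c₂ = 13/4.
Particular solution: y = (7/4)e^(2x) + (13/4)e^(-2x).


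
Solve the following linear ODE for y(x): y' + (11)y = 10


P(x) = 11, Q(x) = 10; integrating factor μ = e^(11x).
(μ y)' = 10e^(11x) ⇒ μ y = (10/11)e^(11x) + C.
Divide by μ: y = 10/11 + Ce^(-11x).


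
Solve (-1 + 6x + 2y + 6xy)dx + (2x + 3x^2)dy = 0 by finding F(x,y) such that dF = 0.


Check exactness: ∂M/∂y = 2 + 6x and ∂N/∂x = 2 + 6x; equal, so the equation is exact.
Integrate M with respect to x (treating y as constant): ∫M dx = -x + 3x^2 + 2xy + 3x^2y + h(y).
Differentiate w.r.t. y and set equal to N: all terms match, so h'(y) = 0 and h is a constant absorbed into C.
General solution: -x + 3x^2 + 2xy + 3x^2y = C.


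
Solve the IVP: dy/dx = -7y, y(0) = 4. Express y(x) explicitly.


General solution of y' = -7y is y = Ce^(-7x).
Apply y(0) = 4: C = 4.
Particular solution: y = 4e^(-7x).


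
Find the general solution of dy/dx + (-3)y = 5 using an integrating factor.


P(x) = -3 ⇒ μ = e^(-3x).
(μ y)' = 5e^(-3x) ⇒ μ y = -(5/3)e^(-3x) + C.
Divide by μ: y = -5/3 + Ce^(3x).


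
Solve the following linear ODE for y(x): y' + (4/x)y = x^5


P(x) = 4/x ⇒ μ = x^4.
(x^4 y)' = x^9 ⇒ x^4 y = x^10/(10) + C.
Solve for y: y = (1/10)x^6 + C/x^4.


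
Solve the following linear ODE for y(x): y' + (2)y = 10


P(x) = 2, Q(x) = 10; integrating factor μ = e^(2x).
(μ y)' = 10e^(2x) ⇒ μ y = 5e^(2x) + C.
Divide by μ: y = 5 + Ce^(-2x).


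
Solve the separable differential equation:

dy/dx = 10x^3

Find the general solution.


Integrate both sides with respect to x: y = ∫ 10x^3 dx = (5/2)x^4 + C.


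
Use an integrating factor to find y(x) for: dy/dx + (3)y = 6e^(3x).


P(x) = 3 ⇒ μ = e^(3x).
(μ y)' = 6e^(6x) ⇒ μ y = (6/6)e^(6x) + C.
Divide by μ: y = e^(3x) + Ce^(-3x).


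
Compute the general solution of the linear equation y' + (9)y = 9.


P(x) = 9, Q(x) = 9; integrating factor μ = e^(9x).
(μ y)' = 9e^(9x) ⇒ μ y = e^(9x) + C.
Divide by μ: y = 1 + Ce^(-9x).


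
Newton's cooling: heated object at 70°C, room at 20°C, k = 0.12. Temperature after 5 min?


Newton's law: dT/dt = -k(T - T_a) has solution T(t) = T_a + (T₀ - T_a)e^(-kt).
Plug in T_a = 20, T₀ = 70, k = 0.12, t = 5: T(5) = 20 + (50)e^(-0.60) ≈ 47.4°C.


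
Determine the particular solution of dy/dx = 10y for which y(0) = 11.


General solution of y' = 10y is y = Ce^(10x).
Apply y(0) = 11: C = 11.
Particular solution: y = 11e^(10x).


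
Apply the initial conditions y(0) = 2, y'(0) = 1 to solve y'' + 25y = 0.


Characteristic roots of r² + 25 = 0 are ±5i, so y = C₁cos(5x) + C₂sin(5x).
Apply y(0) = 2: C₁ = 2. Differentiate and apply y'(0) = 1: 5·C₂ = 1, so C₂ = 1/5.
Particular solution: y = 2cos(5x) + (1/5)sin(5x).


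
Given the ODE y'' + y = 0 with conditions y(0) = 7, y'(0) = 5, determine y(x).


Characteristic roots of r² + 1 = 0 are ±1i, so y = C₁cos(x) + C₂sin(x).
Apply y(0) = 7: C₁ = 7. Differentiate and apply y'(0) = 5: 1·C₂ = 5, so C₂ = 5.
Particular solution: y = 7cos(x) + 5sin(x).


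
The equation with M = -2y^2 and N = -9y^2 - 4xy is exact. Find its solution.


Check exactness: ∂M/∂y = -4y and ∂N/∂x = -4y; equal, so the equation is exact.
Integrate M with respect to x (treating y as constant): ∫M dx = -2xy^2 + h(y).
Differentiate w.r.t. y and set equal to N: the x-dependent terms already match, leaving h'(y) = -9y^2. Integrate: h(y) = -3y^3.
So F(x,y) = -3y^3 - 2xy^2.
General solution: -3y^3 - 2xy^2 = C.


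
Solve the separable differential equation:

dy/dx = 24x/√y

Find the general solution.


Separate: √y dy = 24x dx.
Integrate: (2/3)y^(3/2) = 12x² + C.


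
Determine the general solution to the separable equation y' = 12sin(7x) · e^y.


Separate: e^(-y) dy = 12sin(7x) dx.
Integrate: -e^(-y) = -(12/7)cos(7x) + C₀.
Rearrange: e^(-y) = (12/7)cos(7x) + C.


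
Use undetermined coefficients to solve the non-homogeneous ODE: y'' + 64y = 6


Homogeneous part: r² + 64 = 0 ⇒ r = ±8i, so y_h = C₁cos(8x) + C₂sin(8x).
Try constant y_p = A; plug in: 64A = 6 ⇒ A = 3/32.
General solution: y = C₁cos(8x) + C₂sin(8x) + 3/32.


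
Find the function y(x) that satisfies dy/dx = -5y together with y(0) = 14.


General solution of y' = -5y is y = Ce^(-5x).
Apply y(0) = 14: C = 14.
Particular solution: y = 14e^(-5x).


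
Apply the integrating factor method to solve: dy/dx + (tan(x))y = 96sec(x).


P(x) = tan(x) ⇒ μ = e^(∫tan(x)dx) = sec(x).
(sec(x) y)' = 96sec²(x) ⇒ sec(x) y = 96tan(x) + C.
Multiply by cos(x): y = 96sin(x) + C·cos(x).


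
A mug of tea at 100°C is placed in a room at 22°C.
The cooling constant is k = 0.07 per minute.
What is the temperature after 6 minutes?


Newton's law: dT/dt = -k(T - T_a) has solution T(t) = T_a + (T₀ - T_a)e^(-kt).
Plug in T_a = 22, T₀ = 100, k = 0.07, t = 6: T(6) = 22 + (78)e^(-0.42) ≈ 73.2°C.


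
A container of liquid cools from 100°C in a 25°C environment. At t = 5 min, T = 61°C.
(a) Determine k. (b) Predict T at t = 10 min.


Newton's law: T(t) = T_a + (T₀ - T_a)e^(-kt).
(a) Use T(5) = 61: (61 - 25)/(100 - 25) = e^(-k·5), so k = -ln(0.480)/5 ≈ 0.1468.
(b) Apply k to t = 10: T(10) = 25 + (75)e^(-1.468) ≈ 42.3°C.


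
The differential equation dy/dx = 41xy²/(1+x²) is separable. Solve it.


Separate: dy/y² = 41x/(1+x²) dx.
Integrate LHS: ∫ dy/y² = -1/y.
Integrate RHS via u = 1+x²: (41/2)ln(1+x²) + C.
Result: -1/y = (41/2)ln(1+x²) + C.


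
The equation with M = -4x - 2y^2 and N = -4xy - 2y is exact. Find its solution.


Check exactness: ∂M/∂y = -4y and ∂N/∂x = -4y; equal, so the equation is exact.
Integrate M with respect to x (treating y as constant): ∫M dx = -2x^2 - 2xy^2 + h(y).
Differentiate w.r.t. y and set equal to N: the x-dependent terms already match, leaving h'(y) = -2y. Integrate: h(y) = -y^2.
So F(x,y) = -2x^2 - 2xy^2 - y^2.
General solution: -2x^2 - 2xy^2 - y^2 = C.


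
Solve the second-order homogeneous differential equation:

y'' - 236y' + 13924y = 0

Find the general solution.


Characteristic equation: r² - 236r + 13924 = 0, i.e. (r - 118)² = 0.
Repeated root r = 118; include an x factor for the second linearly independent solution.
General solution: y = (C₁ + C₂x)e^(118x).


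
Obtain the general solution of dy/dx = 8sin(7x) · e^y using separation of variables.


Separate: e^(-y) dy = 8sin(7x) dx.
Integrate: -e^(-y) = -(8/7)cos(7x) + C₀.
Rearrange: e^(-y) = (8/7)cos(7x) + C.


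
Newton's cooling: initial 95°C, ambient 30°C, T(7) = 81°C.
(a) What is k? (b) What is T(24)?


Newton's law: T(t) = T_a + (T₀ - T_a)e^(-kt).
(a) Use T(7) = 81: (81 - 30)/(95 - 30) = e^(-k·7), so k = -ln(0.785)/7 ≈ 0.0347.
(b) Apply k to t = 24: T(24) = 30 + (65)e^(-0.832) ≈ 58.3°C.


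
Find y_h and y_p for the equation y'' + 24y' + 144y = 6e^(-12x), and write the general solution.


Characteristic polynomial (r + 12)² = 0; repeated root r = -12.
y_h = (C₁ + C₂x)e^(-12x). Forcing matches the repeated root (resonance), so try y_p = Ax² e^(-12x).
Substitute and solve for A: 2A = 6, so A = 3.
General solution: y = (C₁ + C₂x + 3x²)e^(-12x).


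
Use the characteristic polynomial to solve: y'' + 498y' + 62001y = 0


Characteristic equation: r² + 498r + 62001 = 0, i.e. (r + 249)² = 0.
Repeated root r = -249; include an x factor for the second linearly independent solution.
General solution: y = (C₁ + C₂x)e^(-249x).


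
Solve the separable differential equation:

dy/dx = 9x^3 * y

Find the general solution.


Separate variables: dy/y = 9x^3 dx.
Integrate: ln|y| = (9/4)x^4 + C₀.
Exponentiate: y = Ce^((9/4)x^4).


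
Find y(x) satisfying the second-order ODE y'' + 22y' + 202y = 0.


Characteristic equation: r² + 22r + 202 = 0.
Discriminant is negative; roots r = -11 ± 9i (complex conjugate pair).
General solution uses e^(α x)(C₁ cos(β x) + C₂ sin(β x)): y = e^(-11x)(C₁cos(9x) + C₂sin(9x)).


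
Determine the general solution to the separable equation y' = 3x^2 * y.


Separate variables: dy/y = 3x^2 dx.
Integrate: ln|y| = x^3 + C₀.
Exponentiate: y = Ce^(x^3).


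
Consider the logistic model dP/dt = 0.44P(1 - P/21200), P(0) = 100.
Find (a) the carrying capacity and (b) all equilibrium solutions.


Logistic ODE dP/dt = 0.44P(1 - P/21200) has equilibria where dP/dt = 0, i.e. P = 0 or P = 21200.
The coefficient (1 - P/K) = 0 when P = K, identifying K = 21200 as the carrying capacity.
(a) K = 21200; (b) equilibria P = 0 and P = 21200.


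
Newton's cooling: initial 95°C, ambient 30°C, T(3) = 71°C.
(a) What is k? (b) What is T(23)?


Newton's law: T(t) = T_a + (T₀ - T_a)e^(-kt).
(a) Use T(3) = 71: (71 - 30)/(95 - 30) = e^(-k·3), so k = -ln(0.631)/3 ≈ 0.1536.
(b) Apply k to t = 23: T(23) = 30 + (65)e^(-3.533) ≈ 31.9°C.


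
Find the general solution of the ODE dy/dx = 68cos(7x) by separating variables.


g(y) = 1, so integrate directly: y = ∫ 68cos(7x) dx = (68/7)sin(7x) + C.


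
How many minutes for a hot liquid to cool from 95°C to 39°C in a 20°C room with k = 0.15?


From T(t) = T_a + (T₀ - T_a)e^(-kt), set T(t) = 39:
(39 - 20) / (95 - 20) = e^(-0.15t), so t = -ln(0.253)/0.15 ≈ 9.2 minutes.


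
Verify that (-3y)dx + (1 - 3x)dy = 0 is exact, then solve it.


Check exactness: ∂M/∂y = -3 and ∂N/∂x = -3; equal, so the equation is exact.
Integrate M with respect to x (treating y as constant): ∫M dx = -3xy + h(y).
Differentiate w.r.t. y and set equal to N: the x-dependent terms already match, leaving h'(y) = 1. Integrate: h(y) = y.
So F(x,y) = y - 3xy.
General solution: y - 3xy = C.


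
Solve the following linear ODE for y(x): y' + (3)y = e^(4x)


P(x) = 3 ⇒ μ = e^(3x).
(μ y)' = e^(7x) ⇒ μ y = e^(7x)/7 + C.
Divide by μ: y = (1/7)e^(4x) + Ce^(-3x).


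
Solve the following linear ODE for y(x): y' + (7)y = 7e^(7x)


P(x) = 7 ⇒ μ = e^(7x).
(μ y)' = 7e^(14x) ⇒ μ y = (7/14)e^(14x) + C.
Divide by μ: y = (1/2)e^(7x) + Ce^(-7x).


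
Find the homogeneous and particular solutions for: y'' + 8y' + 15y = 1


Characteristic roots of r² + 8r + 15 = 0 are -5, -3.
y_h = C₁e^(-5x) + C₂e^(-3x).
Constant forcing; try y_p = A. Then 15A = 1 ⇒ A = 1/15.
General solution: y = C₁e^(-5x) + C₂e^(-3x) + 1/15.


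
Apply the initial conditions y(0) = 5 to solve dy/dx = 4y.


General solution of y' = 4y is y = Ce^(4x).
Apply y(0) = 5: C = 5.
Particular solution: y = 5e^(4x).


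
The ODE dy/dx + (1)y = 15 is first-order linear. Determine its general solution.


P(x) = 1, Q(x) = 15; integrating factor μ = e^(x).
(μ y)' = 15e^(x) ⇒ μ y = 15e^(x) + C.
Divide by μ: y = 15 + Ce^(-x).


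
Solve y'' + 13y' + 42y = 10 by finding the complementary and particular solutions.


Characteristic roots of r² + 13r + 42 = 0 are -6, -7.
y_h = C₁e^(-6x) + C₂e^(-7x).
Constant forcing; try y_p = A. Then 42A = 10 ⇒ A = 5/21.
General solution: y = C₁e^(-6x) + C₂e^(-7x) + 5/21.


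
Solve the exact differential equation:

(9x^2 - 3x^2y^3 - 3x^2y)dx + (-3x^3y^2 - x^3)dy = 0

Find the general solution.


Check exactness: ∂M/∂y = -9x^2y^2 - 3x^2 and ∂N/∂x = -9x^2y^2 - 3x^2; equal, so the equation is exact.
Integrate M with respect to x (treating y as constant): ∫M dx = 3x^3 - x^3y^3 - x^3y + h(y).
Differentiate w.r.t. y and set equal to N: all terms match, so h'(y) = 0 and h is a constant absorbed into C.
General solution: 3x^3 - x^3y^3 - x^3y = C.


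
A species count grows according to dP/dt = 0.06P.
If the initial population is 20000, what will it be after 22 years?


The ODE dP/dt = 0.06P has solution P(t) = P(0)e^(0.06t).
Substitute P(0) = 20000 and t = 22: P(22) = 20000 e^(1.32) ≈ 74868.


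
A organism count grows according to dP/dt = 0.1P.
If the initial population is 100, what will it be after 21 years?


The ODE dP/dt = 0.1P has solution P(t) = P(0)e^(0.1t).
Substitute P(0) = 100 and t = 21: P(21) = 100 e^(2.10) ≈ 817.


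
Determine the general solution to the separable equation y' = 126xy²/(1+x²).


Separate: dy/y² = 126x/(1+x²) dx.
Integrate LHS: ∫ dy/y² = -1/y.
Integrate RHS via u = 1+x²: 63ln(1+x²) + C.
Result: -1/y = 63ln(1+x²) + C.


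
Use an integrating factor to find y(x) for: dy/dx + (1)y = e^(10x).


P(x) = 1 ⇒ μ = e^(x).
(μ y)' = e^(11x) ⇒ μ y = e^(11x)/11 + C.
Divide by μ: y = (1/11)e^(10x) + Ce^(-x).


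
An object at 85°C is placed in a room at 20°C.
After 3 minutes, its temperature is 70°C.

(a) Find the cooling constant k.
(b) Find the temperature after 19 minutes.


Newton's law: T(t) = T_a + (T₀ - T_a)e^(-kt).
(a) Use T(3) = 70: (70 - 20)/(85 - 20) = e^(-k·3), so k = -ln(0.769)/3 ≈ 0.0875.
(b) Apply k to t = 19: T(19) = 20 + (65)e^(-1.662) ≈ 32.3°C.


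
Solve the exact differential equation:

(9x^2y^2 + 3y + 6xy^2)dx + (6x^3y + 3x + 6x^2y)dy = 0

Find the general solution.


Check exactness: ∂M/∂y = 18x^2y + 3 + 12xy and ∂N/∂x = 18x^2y + 3 + 12xy; equal, so the equation is exact.
Integrate M with respect to x (treating y as constant): ∫M dx = 3x^3y^2 + 3xy + 3x^2y^2 + h(y).
Differentiate w.r.t. y and set equal to N: all terms match, so h'(y) = 0 and h is a constant absorbed into C.
General solution: 3x^3y^2 + 3xy + 3x^2y^2 = C.


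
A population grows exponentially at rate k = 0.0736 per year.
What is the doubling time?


Exponential growth: P(t) = P₀ e^(0.0736t). Set P(t)/P₀ = 2: e^(0.0736t) = 2.
Solve: t = ln(2)/0.0736 ≈ 9.42 years.


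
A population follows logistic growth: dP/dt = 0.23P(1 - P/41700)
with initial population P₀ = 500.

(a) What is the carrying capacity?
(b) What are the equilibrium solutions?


Logistic ODE dP/dt = 0.23P(1 - P/41700) has equilibria where dP/dt = 0, i.e. P = 0 or P = 41700.
The coefficient (1 - P/K) = 0 when P = K, identifying K = 41700 as the carrying capacity.
(a) K = 41700; (b) equilibria P = 0 and P = 41700.


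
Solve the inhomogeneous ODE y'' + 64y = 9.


Homogeneous part: r² + 64 = 0 ⇒ r = ±8i, so y_h = C₁cos(8x) + C₂sin(8x).
Try constant y_p = A; plug in: 64A = 9 ⇒ A = 9/64.
General solution: y = C₁cos(8x) + C₂sin(8x) + 9/64.


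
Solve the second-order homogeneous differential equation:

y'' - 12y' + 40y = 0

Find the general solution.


Characteristic equation: r² - 12r + 40 = 0.
Discriminant is negative; roots r = 6 ± 2i (complex conjugate pair).
General solution uses e^(α x)(C₁ cos(β x) + C₂ sin(β x)): y = e^(6x)(C₁cos(2x) + C₂sin(2x)).


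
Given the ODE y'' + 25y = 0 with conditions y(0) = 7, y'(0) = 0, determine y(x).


Characteristic roots of r² + 25 = 0 are ±5i, so y = C₁cos(5x) + C₂sin(5x).
Apply y(0) = 7: C₁ = 7. Differentiate and apply y'(0) = 0: 5·C₂ = 0, so C₂ = 0.
Particular solution: y = 7cos(5x).


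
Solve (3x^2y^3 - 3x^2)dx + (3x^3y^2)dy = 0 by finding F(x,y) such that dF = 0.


Check exactness: ∂M/∂y = 9x^2y^2 and ∂N/∂x = 9x^2y^2; equal, so the equation is exact.
Integrate M with respect to x (treating y as constant): ∫M dx = x^3y^3 - x^3 + h(y).
Differentiate w.r.t. y and set equal to N: all terms match, so h'(y) = 0 and h is a constant absorbed into C.
General solution: x^3y^3 - x^3 = C.


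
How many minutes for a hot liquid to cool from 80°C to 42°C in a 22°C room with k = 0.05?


From T(t) = T_a + (T₀ - T_a)e^(-kt), set T(t) = 42:
(42 - 22) / (80 - 22) = e^(-0.05t), so t = -ln(0.345)/0.05 ≈ 21.3 minutes.


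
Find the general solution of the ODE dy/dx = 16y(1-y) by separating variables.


Separate: dy/[y(1-y)] = 16 dx.
Partial fractions: 1/[y(1-y)] = 1/y + 1/(1-y).
Integrate: ln|y/(1-y)| = 16x + C₀.
Solve for y: y = 1/(1 + Ce^(-16x)).


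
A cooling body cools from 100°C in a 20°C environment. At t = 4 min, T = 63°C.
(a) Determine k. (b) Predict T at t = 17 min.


Newton's law: T(t) = T_a + (T₀ - T_a)e^(-kt).
(a) Use T(4) = 63: (63 - 20)/(100 - 20) = e^(-k·4), so k = -ln(0.537)/4 ≈ 0.1552.
(b) Apply k to t = 17: T(17) = 20 + (80)e^(-2.639) ≈ 25.7°C.


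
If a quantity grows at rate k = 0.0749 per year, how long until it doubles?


Exponential growth: P(t) = P₀ e^(0.0749t). Set P(t)/P₀ = 2: e^(0.0749t) = 2.
Solve: t = ln(2)/0.0749 ≈ 9.25 years.


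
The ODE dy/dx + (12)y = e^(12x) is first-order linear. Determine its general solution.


P(x) = 12 ⇒ μ = e^(12x).
(μ y)' = e^(24x) ⇒ μ y = (1/24)e^(24x) + C.
Divide by μ: y = (1/24)e^(12x) + Ce^(-12x).


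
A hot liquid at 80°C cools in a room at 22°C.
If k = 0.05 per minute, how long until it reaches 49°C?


From T(t) = T_a + (T₀ - T_a)e^(-kt), set T(t) = 49:
(49 - 22) / (80 - 22) = e^(-0.05t), so t = -ln(0.466)/0.05 ≈ 15.3 minutes.


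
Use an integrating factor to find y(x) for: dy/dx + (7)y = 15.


P(x) = 7, Q(x) = 15; integrating factor μ = e^(7x).
(μ y)' = 15e^(7x) ⇒ μ y = (15/7)e^(7x) + C.
Divide by μ: y = 15/7 + Ce^(-7x).


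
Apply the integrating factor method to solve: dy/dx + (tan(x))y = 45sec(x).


P(x) = tan(x) ⇒ μ = e^(∫tan(x)dx) = sec(x).
(sec(x) y)' = 45sec²(x) ⇒ sec(x) y = 45tan(x) + C.
Multiply by cos(x): y = 45sin(x) + C·cos(x).


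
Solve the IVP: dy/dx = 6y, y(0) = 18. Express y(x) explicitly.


General solution of y' = 6y is y = Ce^(6x).
Apply y(0) = 18: C = 18.
Particular solution: y = 18e^(6x).


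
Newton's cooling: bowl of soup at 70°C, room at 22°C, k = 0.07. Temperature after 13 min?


Newton's law: dT/dt = -k(T - T_a) has solution T(t) = T_a + (T₀ - T_a)e^(-kt).
Plug in T_a = 22, T₀ = 70, k = 0.07, t = 13: T(13) = 22 + (48)e^(-0.91) ≈ 41.3°C.
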